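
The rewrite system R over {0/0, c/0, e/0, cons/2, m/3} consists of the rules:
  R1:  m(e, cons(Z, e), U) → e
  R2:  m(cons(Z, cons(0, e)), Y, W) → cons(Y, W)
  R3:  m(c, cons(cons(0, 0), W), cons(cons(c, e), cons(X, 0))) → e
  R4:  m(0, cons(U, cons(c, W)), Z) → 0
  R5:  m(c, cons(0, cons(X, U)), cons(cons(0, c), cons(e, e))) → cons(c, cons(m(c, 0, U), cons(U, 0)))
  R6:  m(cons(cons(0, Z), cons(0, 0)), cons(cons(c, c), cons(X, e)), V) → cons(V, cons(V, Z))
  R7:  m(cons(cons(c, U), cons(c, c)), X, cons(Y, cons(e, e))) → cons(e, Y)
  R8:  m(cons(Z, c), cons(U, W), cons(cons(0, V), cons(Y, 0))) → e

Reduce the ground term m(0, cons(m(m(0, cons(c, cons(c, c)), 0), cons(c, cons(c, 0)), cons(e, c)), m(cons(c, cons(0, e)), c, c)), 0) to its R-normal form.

0

1. m(0, cons(m(m(0, cons(c, cons(c, c)), 0), cons(c, cons(c, 0)), cons(e, c)), m(cons(c, cons(0, e)), c, c)), 0)  →  m(0, cons(m(0, cons(c, cons(c, 0)), cons(e, c)), m(cons(c, cons(0, e)), c, c)), 0)   [R4 at 2.1.1]
2. m(0, cons(m(0, cons(c, cons(c, 0)), cons(e, c)), m(cons(c, cons(0, e)), c, c)), 0)  →  m(0, cons(0, m(cons(c, cons(0, e)), c, c)), 0)   [R4 at 2.1]
3. m(0, cons(0, m(cons(c, cons(0, e)), c, c)), 0)  →  m(0, cons(0, cons(c, c)), 0)   [R2 at 2.2]
4. m(0, cons(0, cons(c, c)), 0)  →  0   [R4 at ε]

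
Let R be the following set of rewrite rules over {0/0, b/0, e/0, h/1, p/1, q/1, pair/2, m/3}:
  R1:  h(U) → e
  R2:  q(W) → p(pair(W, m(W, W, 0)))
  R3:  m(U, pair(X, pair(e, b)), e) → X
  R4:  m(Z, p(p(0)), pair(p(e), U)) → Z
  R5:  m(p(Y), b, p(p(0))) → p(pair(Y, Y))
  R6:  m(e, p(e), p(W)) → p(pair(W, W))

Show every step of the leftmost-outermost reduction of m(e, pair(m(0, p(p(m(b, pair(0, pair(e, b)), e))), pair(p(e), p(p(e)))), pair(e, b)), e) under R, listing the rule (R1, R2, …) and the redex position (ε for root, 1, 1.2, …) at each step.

1. m(e, pair(m(0, p(p(m(b, pair(0, pair(e, b)), e))), pair(p(e), p(p(e)))), pair(e, b)), e)  →  m(0, p(p(m(b, pair(0, pair(e, b)), e))), pair(p(e), p(p(e))))   [R3 at ε]
2. m(0, p(p(m(b, pair(0, pair(e, b)), e))), pair(p(e), p(p(e))))  →  m(0, p(p(0)), pair(p(e), p(p(e))))   [R3 at 2.1.1]
3. m(0, p(p(0)), pair(p(e), p(p(e))))  →  0   [R4 at ε]

0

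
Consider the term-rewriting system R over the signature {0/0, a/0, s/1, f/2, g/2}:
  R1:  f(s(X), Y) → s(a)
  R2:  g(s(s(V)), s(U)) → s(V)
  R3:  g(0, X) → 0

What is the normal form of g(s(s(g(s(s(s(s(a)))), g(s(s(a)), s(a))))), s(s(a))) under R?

s(s(s(s(a))))

1. g(s(s(g(s(s(s(s(a)))), g(s(s(a)), s(a))))), s(s(a)))  →  s(g(s(s(s(s(a)))), g(s(s(a)), s(a))))   [R2 at ε]
2. s(g(s(s(s(s(a)))), g(s(s(a)), s(a))))  →  s(g(s(s(s(s(a)))), s(a)))   [R2 at 1.2]
3. s(g(s(s(s(s(a)))), s(a)))  →  s(s(s(s(a))))   [R2 at 1]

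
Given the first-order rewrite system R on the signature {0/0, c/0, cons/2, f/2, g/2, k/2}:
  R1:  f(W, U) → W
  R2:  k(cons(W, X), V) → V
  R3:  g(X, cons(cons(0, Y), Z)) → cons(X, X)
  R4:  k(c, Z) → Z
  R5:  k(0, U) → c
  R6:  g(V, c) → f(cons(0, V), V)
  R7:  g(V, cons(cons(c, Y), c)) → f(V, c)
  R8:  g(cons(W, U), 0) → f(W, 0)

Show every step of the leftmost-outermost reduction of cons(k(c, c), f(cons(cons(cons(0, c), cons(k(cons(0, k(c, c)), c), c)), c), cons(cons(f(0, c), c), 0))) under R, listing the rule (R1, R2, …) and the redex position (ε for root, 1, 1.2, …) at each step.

1. cons(k(c, c), f(cons(cons(cons(0, c), cons(k(cons(0, k(c, c)), c), c)), c), cons(cons(f(0, c), c), 0)))  →  cons(c, f(cons(cons(cons(0, c), cons(k(cons(0, k(c, c)), c), c)), c), cons(cons(f(0, c), c), 0)))   [R4 at 1]
2. cons(c, f(cons(cons(cons(0, c), cons(k(cons(0, k(c, c)), c), c)), c), cons(cons(f(0, c), c), 0)))  →  cons(c, cons(cons(cons(0, c), cons(k(cons(0, k(c, c)), c), c)), c))   [R1 at 2]
3. cons(c, cons(cons(cons(0, c), cons(k(cons(0, k(c, c)), c), c)), c))  →  cons(c, cons(cons(cons(0, c), cons(c, c)), c))   [R2 at 2.1.2.1]

cons(c, cons(cons(cons(0, c), cons(c, c)), c))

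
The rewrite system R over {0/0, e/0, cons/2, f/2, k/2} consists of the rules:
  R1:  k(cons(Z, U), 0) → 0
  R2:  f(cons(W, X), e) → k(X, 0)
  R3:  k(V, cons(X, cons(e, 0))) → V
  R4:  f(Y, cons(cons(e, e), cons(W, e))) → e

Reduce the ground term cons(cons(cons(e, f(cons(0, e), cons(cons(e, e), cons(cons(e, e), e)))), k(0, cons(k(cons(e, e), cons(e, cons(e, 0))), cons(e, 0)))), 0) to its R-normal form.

1. cons(cons(cons(e, f(cons(0, e), cons(cons(e, e), cons(cons(e, e), e)))), k(0, cons(k(cons(e, e), cons(e, cons(e, 0))), cons(e, 0)))), 0)  →  cons(cons(cons(e, e), k(0, cons(k(cons(e, e), cons(e, cons(e, 0))), cons(e, 0)))), 0)   [R4 at 1.1.2]
2. cons(cons(cons(e, e), k(0, cons(k(cons(e, e), cons(e, cons(e, 0))), cons(e, 0)))), 0)  →  cons(cons(cons(e, e), 0), 0)   [R3 at 1.2]

cons(cons(cons(e, e), 0), 0)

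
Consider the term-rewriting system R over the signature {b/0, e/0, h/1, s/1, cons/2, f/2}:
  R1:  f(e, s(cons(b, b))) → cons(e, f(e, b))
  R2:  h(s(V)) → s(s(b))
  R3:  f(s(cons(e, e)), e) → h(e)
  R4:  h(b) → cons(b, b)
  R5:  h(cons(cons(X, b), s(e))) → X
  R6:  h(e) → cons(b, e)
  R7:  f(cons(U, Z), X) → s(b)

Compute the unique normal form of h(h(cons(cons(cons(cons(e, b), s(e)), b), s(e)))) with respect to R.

1. h(h(cons(cons(cons(cons(e, b), s(e)), b), s(e))))  →  h(cons(cons(e, b), s(e)))   [R5 at 1]
2. h(cons(cons(e, b), s(e)))  →  e   [R5 at ε]

e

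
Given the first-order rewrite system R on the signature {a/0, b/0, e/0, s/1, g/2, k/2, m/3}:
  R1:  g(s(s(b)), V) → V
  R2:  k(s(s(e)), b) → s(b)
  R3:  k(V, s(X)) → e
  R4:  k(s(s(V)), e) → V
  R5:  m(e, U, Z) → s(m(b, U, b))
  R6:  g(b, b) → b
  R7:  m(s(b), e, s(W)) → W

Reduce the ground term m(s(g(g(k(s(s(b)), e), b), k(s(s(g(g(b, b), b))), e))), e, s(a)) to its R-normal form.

a

1. m(s(g(g(k(s(s(b)), e), b), k(s(s(g(g(b, b), b))), e))), e, s(a))  →  m(s(g(g(b, b), k(s(s(g(g(b, b), b))), e))), e, s(a))   [R4 at 1.1.1.1]
2. m(s(g(g(b, b), k(s(s(g(g(b, b), b))), e))), e, s(a))  →  m(s(g(b, k(s(s(g(g(b, b), b))), e))), e, s(a))   [R6 at 1.1.1]
3. m(s(g(b, k(s(s(g(g(b, b), b))), e))), e, s(a))  →  m(s(g(b, g(g(b, b), b))), e, s(a))   [R4 at 1.1.2]
4. m(s(g(b, g(g(b, b), b))), e, s(a))  →  m(s(g(b, g(b, b))), e, s(a))   [R6 at 1.1.2.1]
5. m(s(g(b, g(b, b))), e, s(a))  →  m(s(g(b, b)), e, s(a))   [R6 at 1.1.2]
6. m(s(g(b, b)), e, s(a))  →  m(s(b), e, s(a))   [R6 at 1.1]
7. m(s(b), e, s(a))  →  a   [R7 at ε]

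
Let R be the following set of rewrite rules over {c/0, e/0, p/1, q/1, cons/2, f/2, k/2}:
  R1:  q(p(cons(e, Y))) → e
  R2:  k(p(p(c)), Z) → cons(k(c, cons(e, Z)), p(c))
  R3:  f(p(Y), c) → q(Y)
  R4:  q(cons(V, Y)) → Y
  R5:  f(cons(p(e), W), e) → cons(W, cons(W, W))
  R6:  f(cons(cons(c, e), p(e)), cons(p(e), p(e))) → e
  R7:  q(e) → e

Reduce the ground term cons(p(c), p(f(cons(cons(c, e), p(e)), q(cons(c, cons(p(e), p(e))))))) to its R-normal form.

cons(p(c), p(e))

1. cons(p(c), p(f(cons(cons(c, e), p(e)), q(cons(c, cons(p(e), p(e)))))))  →  cons(p(c), p(f(cons(cons(c, e), p(e)), cons(p(e), p(e)))))   [R4 at 2.1.2]
2. cons(p(c), p(f(cons(cons(c, e), p(e)), cons(p(e), p(e)))))  →  cons(p(c), p(e))   [R6 at 2.1]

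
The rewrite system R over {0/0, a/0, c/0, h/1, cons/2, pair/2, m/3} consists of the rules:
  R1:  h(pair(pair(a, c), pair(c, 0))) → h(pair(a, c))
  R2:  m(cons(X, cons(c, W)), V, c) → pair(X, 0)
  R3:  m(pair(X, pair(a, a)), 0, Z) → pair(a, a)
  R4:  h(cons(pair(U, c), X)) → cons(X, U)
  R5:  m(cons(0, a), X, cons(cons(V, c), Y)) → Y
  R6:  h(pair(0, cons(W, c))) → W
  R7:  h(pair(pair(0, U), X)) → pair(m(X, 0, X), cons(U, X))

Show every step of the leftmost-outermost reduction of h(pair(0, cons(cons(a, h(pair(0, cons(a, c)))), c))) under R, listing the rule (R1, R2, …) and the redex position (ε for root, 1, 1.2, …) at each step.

1. h(pair(0, cons(cons(a, h(pair(0, cons(a, c)))), c)))  →  cons(a, h(pair(0, cons(a, c))))   [R6 at ε]
2. cons(a, h(pair(0, cons(a, c))))  →  cons(a, a)   [R6 at 2]

cons(a, a)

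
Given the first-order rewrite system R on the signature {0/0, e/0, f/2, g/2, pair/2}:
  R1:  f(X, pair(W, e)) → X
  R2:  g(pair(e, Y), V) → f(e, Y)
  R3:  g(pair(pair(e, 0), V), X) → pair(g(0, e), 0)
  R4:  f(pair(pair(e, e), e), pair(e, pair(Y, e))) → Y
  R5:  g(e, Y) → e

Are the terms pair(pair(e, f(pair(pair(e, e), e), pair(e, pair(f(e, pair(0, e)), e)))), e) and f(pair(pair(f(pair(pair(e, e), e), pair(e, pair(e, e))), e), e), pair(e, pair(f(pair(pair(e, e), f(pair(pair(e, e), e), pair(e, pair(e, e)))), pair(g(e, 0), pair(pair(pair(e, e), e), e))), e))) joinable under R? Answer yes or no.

Reduce t₁ = pair(pair(e, f(pair(pair(e, e), e), pair(e, pair(f(e, pair(0, e)), e)))), e):
1. pair(pair(e, f(pair(pair(e, e), e), pair(e, pair(f(e, pair(0, e)), e)))), e)  →  pair(pair(e, f(e, pair(0, e))), e)   [R4 at 1.2]
2. pair(pair(e, f(e, pair(0, e))), e)  →  pair(pair(e, e), e)   [R1 at 1.2]

Reduce t₂ = f(pair(pair(f(pair(pair(e, e), e), pair(e, pair(e, e))), e), e), pair(e, pair(f(pair(pair(e, e), f(pair(pair(e, e), e), pair(e, pair(e, e)))), pair(g(e, 0), pair(pair(pair(e, e), e), e))), e))):
1. f(pair(pair(f(pair(pair(e, e), e), pair(e, pair(e, e))), e), e), pair(e, pair(f(pair(pair(e, e), f(pair(pair(e, e), e), pair(e, pair(e, e)))), pair(g(e, 0), pair(pair(pair(e, e), e), e))), e)))  →  f(pair(pair(e, e), e), pair(e, pair(f(pair(pair(e, e), f(pair(pair(e, e), e), pair(e, pair(e, e)))), pair(g(e, 0), pair(pair(pair(e, e), e), e))), e)))   [R4 at 1.1.1]
2. f(pair(pair(e, e), e), pair(e, pair(f(pair(pair(e, e), f(pair(pair(e, e), e), pair(e, pair(e, e)))), pair(g(e, 0), pair(pair(pair(e, e), e), e))), e)))  →  f(pair(pair(e, e), f(pair(pair(e, e), e), pair(e, pair(e, e)))), pair(g(e, 0), pair(pair(pair(e, e), e), e)))   [R4 at ε]
3. f(pair(pair(e, e), f(pair(pair(e, e), e), pair(e, pair(e, e)))), pair(g(e, 0), pair(pair(pair(e, e), e), e)))  →  f(pair(pair(e, e), e), pair(g(e, 0), pair(pair(pair(e, e), e), e)))   [R4 at 1.2]
4. f(pair(pair(e, e), e), pair(g(e, 0), pair(pair(pair(e, e), e), e)))  →  f(pair(pair(e, e), e), pair(e, pair(pair(pair(e, e), e), e)))   [R5 at 2.1]
5. f(pair(pair(e, e), e), pair(e, pair(pair(pair(e, e), e), e)))  →  pair(pair(e, e), e)   [R4 at ε]

yes — NF(t₁) = pair(pair(e, e), e), NF(t₂) = pair(pair(e, e), e)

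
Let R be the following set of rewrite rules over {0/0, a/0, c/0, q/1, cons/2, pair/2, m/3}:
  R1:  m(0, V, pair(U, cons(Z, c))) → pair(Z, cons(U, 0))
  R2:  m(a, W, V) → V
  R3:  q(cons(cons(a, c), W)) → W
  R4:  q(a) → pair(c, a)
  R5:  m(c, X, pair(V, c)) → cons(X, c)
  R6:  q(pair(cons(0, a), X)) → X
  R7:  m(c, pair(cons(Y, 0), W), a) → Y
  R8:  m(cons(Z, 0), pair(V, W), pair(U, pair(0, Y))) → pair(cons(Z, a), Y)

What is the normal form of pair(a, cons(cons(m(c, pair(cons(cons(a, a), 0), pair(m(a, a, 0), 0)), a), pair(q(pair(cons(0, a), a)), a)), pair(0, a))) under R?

1. pair(a, cons(cons(m(c, pair(cons(cons(a, a), 0), pair(m(a, a, 0), 0)), a), pair(q(pair(cons(0, a), a)), a)), pair(0, a)))  →  pair(a, cons(cons(cons(a, a), pair(q(pair(cons(0, a), a)), a)), pair(0, a)))   [R7 at 2.1.1]
2. pair(a, cons(cons(cons(a, a), pair(q(pair(cons(0, a), a)), a)), pair(0, a)))  →  pair(a, cons(cons(cons(a, a), pair(a, a)), pair(0, a)))   [R6 at 2.1.2.1]

pair(a, cons(cons(cons(a, a), pair(a, a)), pair(0, a)))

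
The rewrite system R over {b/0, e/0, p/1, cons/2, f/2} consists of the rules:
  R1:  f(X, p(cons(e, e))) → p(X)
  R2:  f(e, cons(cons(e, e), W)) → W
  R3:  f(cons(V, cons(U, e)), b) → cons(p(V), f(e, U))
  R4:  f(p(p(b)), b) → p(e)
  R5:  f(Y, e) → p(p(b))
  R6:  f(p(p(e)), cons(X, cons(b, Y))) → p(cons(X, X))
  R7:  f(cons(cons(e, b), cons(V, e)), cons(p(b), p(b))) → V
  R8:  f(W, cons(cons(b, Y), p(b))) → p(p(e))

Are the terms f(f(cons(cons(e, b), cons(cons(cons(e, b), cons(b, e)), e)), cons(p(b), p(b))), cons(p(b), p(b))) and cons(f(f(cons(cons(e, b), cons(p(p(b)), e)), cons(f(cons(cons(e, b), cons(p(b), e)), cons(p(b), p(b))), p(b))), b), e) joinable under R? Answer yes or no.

no — NF(t₁) = b, NF(t₂) = cons(p(e), e)

Reduce t₁ = f(f(cons(cons(e, b), cons(cons(cons(e, b), cons(b, e)), e)), cons(p(b), p(b))), cons(p(b), p(b))):
1. f(f(cons(cons(e, b), cons(cons(cons(e, b), cons(b, e)), e)), cons(p(b), p(b))), cons(p(b), p(b)))  →  f(cons(cons(e, b), cons(b, e)), cons(p(b), p(b)))   [R7 at 1]
2. f(cons(cons(e, b), cons(b, e)), cons(p(b), p(b)))  →  b   [R7 at ε]

Reduce t₂ = cons(f(f(cons(cons(e, b), cons(p(p(b)), e)), cons(f(cons(cons(e, b), cons(p(b), e)), cons(p(b), p(b))), p(b))), b), e):
1. cons(f(f(cons(cons(e, b), cons(p(p(b)), e)), cons(f(cons(cons(e, b), cons(p(b), e)), cons(p(b), p(b))), p(b))), b), e)  →  cons(f(f(cons(cons(e, b), cons(p(p(b)), e)), cons(p(b), p(b))), b), e)   [R7 at 1.1.2.1]
2. cons(f(f(cons(cons(e, b), cons(p(p(b)), e)), cons(p(b), p(b))), b), e)  →  cons(f(p(p(b)), b), e)   [R7 at 1.1]
3. cons(f(p(p(b)), b), e)  →  cons(p(e), e)   [R4 at 1]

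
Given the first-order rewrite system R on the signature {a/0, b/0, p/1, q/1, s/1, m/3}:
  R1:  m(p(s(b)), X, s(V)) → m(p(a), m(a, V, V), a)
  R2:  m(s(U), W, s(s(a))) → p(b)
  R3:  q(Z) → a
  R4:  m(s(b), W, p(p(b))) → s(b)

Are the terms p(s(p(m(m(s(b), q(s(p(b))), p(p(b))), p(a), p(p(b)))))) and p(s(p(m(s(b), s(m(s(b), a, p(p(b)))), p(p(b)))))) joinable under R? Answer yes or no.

yes — NF(t₁) = p(s(p(s(b)))), NF(t₂) = p(s(p(s(b))))

Reduce t₁ = p(s(p(m(m(s(b), q(s(p(b))), p(p(b))), p(a), p(p(b)))))):
1. p(s(p(m(m(s(b), q(s(p(b))), p(p(b))), p(a), p(p(b))))))  →  p(s(p(m(s(b), p(a), p(p(b))))))   [R4 at 1.1.1.1]
2. p(s(p(m(s(b), p(a), p(p(b))))))  →  p(s(p(s(b))))   [R4 at 1.1.1]

Reduce t₂ = p(s(p(m(s(b), s(m(s(b), a, p(p(b)))), p(p(b)))))):
1. p(s(p(m(s(b), s(m(s(b), a, p(p(b)))), p(p(b))))))  →  p(s(p(s(b))))   [R4 at 1.1.1]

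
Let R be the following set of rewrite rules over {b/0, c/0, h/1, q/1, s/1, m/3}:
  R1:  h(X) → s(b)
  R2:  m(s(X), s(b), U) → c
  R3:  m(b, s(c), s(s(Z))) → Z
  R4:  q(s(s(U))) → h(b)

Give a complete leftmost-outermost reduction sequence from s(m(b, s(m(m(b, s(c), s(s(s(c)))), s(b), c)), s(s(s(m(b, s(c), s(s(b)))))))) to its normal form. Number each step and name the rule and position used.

1. s(m(b, s(m(m(b, s(c), s(s(s(c)))), s(b), c)), s(s(s(m(b, s(c), s(s(b))))))))  →  s(m(b, s(m(s(c), s(b), c)), s(s(s(m(b, s(c), s(s(b))))))))   [R3 at 1.2.1.1]
2. s(m(b, s(m(s(c), s(b), c)), s(s(s(m(b, s(c), s(s(b))))))))  →  s(m(b, s(c), s(s(s(m(b, s(c), s(s(b))))))))   [R2 at 1.2.1]
3. s(m(b, s(c), s(s(s(m(b, s(c), s(s(b))))))))  →  s(s(m(b, s(c), s(s(b)))))   [R3 at 1]
4. s(s(m(b, s(c), s(s(b)))))  →  s(s(b))   [R3 at 1.1]

s(s(b))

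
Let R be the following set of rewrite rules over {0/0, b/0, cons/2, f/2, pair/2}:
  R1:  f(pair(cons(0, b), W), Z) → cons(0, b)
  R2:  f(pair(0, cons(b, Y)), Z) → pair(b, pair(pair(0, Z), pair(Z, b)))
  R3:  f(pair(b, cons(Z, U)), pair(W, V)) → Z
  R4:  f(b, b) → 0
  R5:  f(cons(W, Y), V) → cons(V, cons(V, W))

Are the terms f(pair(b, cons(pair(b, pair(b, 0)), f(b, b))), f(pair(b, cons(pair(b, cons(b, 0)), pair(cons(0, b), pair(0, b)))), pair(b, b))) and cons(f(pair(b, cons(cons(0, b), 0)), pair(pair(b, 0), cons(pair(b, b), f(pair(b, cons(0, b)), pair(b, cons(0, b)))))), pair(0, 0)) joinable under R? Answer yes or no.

no — NF(t₁) = pair(b, pair(b, 0)), NF(t₂) = cons(cons(0, b), pair(0, 0))

Reduce t₁ = f(pair(b, cons(pair(b, pair(b, 0)), f(b, b))), f(pair(b, cons(pair(b, cons(b, 0)), pair(cons(0, b), pair(0, b)))), pair(b, b))):
1. f(pair(b, cons(pair(b, pair(b, 0)), f(b, b))), f(pair(b, cons(pair(b, cons(b, 0)), pair(cons(0, b), pair(0, b)))), pair(b, b)))  →  f(pair(b, cons(pair(b, pair(b, 0)), 0)), f(pair(b, cons(pair(b, cons(b, 0)), pair(cons(0, b), pair(0, b)))), pair(b, b)))   [R4 at 1.2.2]
2. f(pair(b, cons(pair(b, pair(b, 0)), 0)), f(pair(b, cons(pair(b, cons(b, 0)), pair(cons(0, b), pair(0, b)))), pair(b, b)))  →  f(pair(b, cons(pair(b, pair(b, 0)), 0)), pair(b, cons(b, 0)))   [R3 at 2]
3. f(pair(b, cons(pair(b, pair(b, 0)), 0)), pair(b, cons(b, 0)))  →  pair(b, pair(b, 0))   [R3 at ε]

Reduce t₂ = cons(f(pair(b, cons(cons(0, b), 0)), pair(pair(b, 0), cons(pair(b, b), f(pair(b, cons(0, b)), pair(b, cons(0, b)))))), pair(0, 0)):
1. cons(f(pair(b, cons(cons(0, b), 0)), pair(pair(b, 0), cons(pair(b, b), f(pair(b, cons(0, b)), pair(b, cons(0, b)))))), pair(0, 0))  →  cons(cons(0, b), pair(0, 0))   [R3 at 1]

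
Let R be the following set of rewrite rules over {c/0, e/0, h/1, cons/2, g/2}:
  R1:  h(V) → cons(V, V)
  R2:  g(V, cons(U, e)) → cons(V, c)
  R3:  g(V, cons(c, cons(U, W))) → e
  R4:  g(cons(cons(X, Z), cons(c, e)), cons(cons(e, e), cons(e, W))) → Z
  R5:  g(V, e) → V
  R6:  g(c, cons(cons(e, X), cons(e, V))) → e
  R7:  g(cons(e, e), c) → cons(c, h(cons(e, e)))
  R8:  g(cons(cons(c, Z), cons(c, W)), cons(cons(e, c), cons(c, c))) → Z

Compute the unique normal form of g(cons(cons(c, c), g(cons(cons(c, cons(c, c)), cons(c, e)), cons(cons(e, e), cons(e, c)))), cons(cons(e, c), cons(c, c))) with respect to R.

1. g(cons(cons(c, c), g(cons(cons(c, cons(c, c)), cons(c, e)), cons(cons(e, e), cons(e, c)))), cons(cons(e, c), cons(c, c)))  →  g(cons(cons(c, c), cons(c, c)), cons(cons(e, c), cons(c, c)))   [R4 at 1.2]
2. g(cons(cons(c, c), cons(c, c)), cons(cons(e, c), cons(c, c)))  →  c   [R8 at ε]

c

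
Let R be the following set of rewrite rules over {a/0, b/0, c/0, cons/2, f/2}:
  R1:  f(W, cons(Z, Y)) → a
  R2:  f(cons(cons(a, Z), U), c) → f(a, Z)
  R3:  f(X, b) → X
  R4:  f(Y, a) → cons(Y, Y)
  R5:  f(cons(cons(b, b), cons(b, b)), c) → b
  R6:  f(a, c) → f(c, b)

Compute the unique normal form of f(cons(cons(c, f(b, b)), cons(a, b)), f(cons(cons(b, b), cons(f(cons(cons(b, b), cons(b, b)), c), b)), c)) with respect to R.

1. f(cons(cons(c, f(b, b)), cons(a, b)), f(cons(cons(b, b), cons(f(cons(cons(b, b), cons(b, b)), c), b)), c))  →  f(cons(cons(c, b), cons(a, b)), f(cons(cons(b, b), cons(f(cons(cons(b, b), cons(b, b)), c), b)), c))   [R3 at 1.1.2]
2. f(cons(cons(c, b), cons(a, b)), f(cons(cons(b, b), cons(f(cons(cons(b, b), cons(b, b)), c), b)), c))  →  f(cons(cons(c, b), cons(a, b)), f(cons(cons(b, b), cons(b, b)), c))   [R5 at 2.1.2.1]
3. f(cons(cons(c, b), cons(a, b)), f(cons(cons(b, b), cons(b, b)), c))  →  f(cons(cons(c, b), cons(a, b)), b)   [R5 at 2]
4. f(cons(cons(c, b), cons(a, b)), b)  →  cons(cons(c, b), cons(a, b))   [R3 at ε]

cons(cons(c, b), cons(a, b))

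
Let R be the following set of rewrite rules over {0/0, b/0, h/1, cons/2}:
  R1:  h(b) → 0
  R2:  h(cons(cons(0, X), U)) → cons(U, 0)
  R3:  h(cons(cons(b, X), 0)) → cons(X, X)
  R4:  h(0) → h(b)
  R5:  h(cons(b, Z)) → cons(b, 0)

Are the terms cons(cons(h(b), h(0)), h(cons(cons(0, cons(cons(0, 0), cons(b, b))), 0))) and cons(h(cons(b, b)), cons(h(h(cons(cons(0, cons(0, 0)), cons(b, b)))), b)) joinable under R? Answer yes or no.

no — NF(t₁) = cons(cons(0, 0), cons(0, 0)), NF(t₂) = cons(cons(b, 0), cons(cons(b, b), b))

Reduce t₁ = cons(cons(h(b), h(0)), h(cons(cons(0, cons(cons(0, 0), cons(b, b))), 0))):
1. cons(cons(h(b), h(0)), h(cons(cons(0, cons(cons(0, 0), cons(b, b))), 0)))  →  cons(cons(0, h(0)), h(cons(cons(0, cons(cons(0, 0), cons(b, b))), 0)))   [R1 at 1.1]
2. cons(cons(0, h(0)), h(cons(cons(0, cons(cons(0, 0), cons(b, b))), 0)))  →  cons(cons(0, h(b)), h(cons(cons(0, cons(cons(0, 0), cons(b, b))), 0)))   [R4 at 1.2]
3. cons(cons(0, h(b)), h(cons(cons(0, cons(cons(0, 0), cons(b, b))), 0)))  →  cons(cons(0, 0), h(cons(cons(0, cons(cons(0, 0), cons(b, b))), 0)))   [R1 at 1.2]
4. cons(cons(0, 0), h(cons(cons(0, cons(cons(0, 0), cons(b, b))), 0)))  →  cons(cons(0, 0), cons(0, 0))   [R2 at 2]

Reduce t₂ = cons(h(cons(b, b)), cons(h(h(cons(cons(0, cons(0, 0)), cons(b, b)))), b)):
1. cons(h(cons(b, b)), cons(h(h(cons(cons(0, cons(0, 0)), cons(b, b)))), b))  →  cons(cons(b, 0), cons(h(h(cons(cons(0, cons(0, 0)), cons(b, b)))), b))   [R5 at 1]
2. cons(cons(b, 0), cons(h(h(cons(cons(0, cons(0, 0)), cons(b, b)))), b))  →  cons(cons(b, 0), cons(h(cons(cons(b, b), 0)), b))   [R2 at 2.1.1]
3. cons(cons(b, 0), cons(h(cons(cons(b, b), 0)), b))  →  cons(cons(b, 0), cons(cons(b, b), b))   [R3 at 2.1]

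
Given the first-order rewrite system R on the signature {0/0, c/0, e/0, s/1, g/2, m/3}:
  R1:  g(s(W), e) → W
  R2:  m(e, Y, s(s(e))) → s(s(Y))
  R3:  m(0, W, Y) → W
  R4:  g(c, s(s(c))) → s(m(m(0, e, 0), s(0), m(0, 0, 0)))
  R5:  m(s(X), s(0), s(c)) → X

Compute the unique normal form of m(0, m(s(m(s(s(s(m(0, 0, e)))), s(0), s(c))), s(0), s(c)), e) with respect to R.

s(s(0))

1. m(0, m(s(m(s(s(s(m(0, 0, e)))), s(0), s(c))), s(0), s(c)), e)  →  m(s(m(s(s(s(m(0, 0, e)))), s(0), s(c))), s(0), s(c))   [R3 at ε]
2. m(s(m(s(s(s(m(0, 0, e)))), s(0), s(c))), s(0), s(c))  →  m(s(s(s(m(0, 0, e)))), s(0), s(c))   [R5 at ε]
3. m(s(s(s(m(0, 0, e)))), s(0), s(c))  →  s(s(m(0, 0, e)))   [R5 at ε]
4. s(s(m(0, 0, e)))  →  s(s(0))   [R3 at 1.1]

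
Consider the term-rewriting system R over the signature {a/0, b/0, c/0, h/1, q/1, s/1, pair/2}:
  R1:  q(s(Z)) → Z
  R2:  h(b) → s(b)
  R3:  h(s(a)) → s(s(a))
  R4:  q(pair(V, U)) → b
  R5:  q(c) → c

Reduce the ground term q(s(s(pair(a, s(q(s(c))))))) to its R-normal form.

1. q(s(s(pair(a, s(q(s(c)))))))  →  s(pair(a, s(q(s(c)))))   [R1 at ε]
2. s(pair(a, s(q(s(c)))))  →  s(pair(a, s(c)))   [R1 at 1.2.1]

s(pair(a, s(c)))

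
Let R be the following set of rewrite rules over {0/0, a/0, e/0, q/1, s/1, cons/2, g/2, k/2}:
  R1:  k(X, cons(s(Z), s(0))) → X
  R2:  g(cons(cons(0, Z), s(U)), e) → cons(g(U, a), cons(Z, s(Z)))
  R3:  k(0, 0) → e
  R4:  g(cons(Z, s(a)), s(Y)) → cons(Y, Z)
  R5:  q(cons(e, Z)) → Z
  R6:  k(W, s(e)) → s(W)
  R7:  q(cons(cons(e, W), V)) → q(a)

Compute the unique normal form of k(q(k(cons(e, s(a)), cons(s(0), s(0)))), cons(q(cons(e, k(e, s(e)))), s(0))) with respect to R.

1. k(q(k(cons(e, s(a)), cons(s(0), s(0)))), cons(q(cons(e, k(e, s(e)))), s(0)))  →  k(q(cons(e, s(a))), cons(q(cons(e, k(e, s(e)))), s(0)))   [R1 at 1.1]
2. k(q(cons(e, s(a))), cons(q(cons(e, k(e, s(e)))), s(0)))  →  k(s(a), cons(q(cons(e, k(e, s(e)))), s(0)))   [R5 at 1]
3. k(s(a), cons(q(cons(e, k(e, s(e)))), s(0)))  →  k(s(a), cons(k(e, s(e)), s(0)))   [R5 at 2.1]
4. k(s(a), cons(k(e, s(e)), s(0)))  →  k(s(a), cons(s(e), s(0)))   [R6 at 2.1]
5. k(s(a), cons(s(e), s(0)))  →  s(a)   [R1 at ε]

s(a)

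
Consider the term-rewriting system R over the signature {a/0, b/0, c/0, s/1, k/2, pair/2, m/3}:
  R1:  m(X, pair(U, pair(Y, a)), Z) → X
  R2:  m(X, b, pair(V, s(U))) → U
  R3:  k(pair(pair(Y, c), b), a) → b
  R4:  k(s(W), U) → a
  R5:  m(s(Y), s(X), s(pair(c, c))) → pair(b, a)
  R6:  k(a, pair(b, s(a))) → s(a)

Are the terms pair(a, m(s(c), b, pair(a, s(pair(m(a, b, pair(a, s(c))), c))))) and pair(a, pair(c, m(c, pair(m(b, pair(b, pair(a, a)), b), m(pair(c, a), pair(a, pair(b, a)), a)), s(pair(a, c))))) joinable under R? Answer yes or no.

Reduce t₁ = pair(a, m(s(c), b, pair(a, s(pair(m(a, b, pair(a, s(c))), c))))):
1. pair(a, m(s(c), b, pair(a, s(pair(m(a, b, pair(a, s(c))), c)))))  →  pair(a, pair(m(a, b, pair(a, s(c))), c))   [R2 at 2]
2. pair(a, pair(m(a, b, pair(a, s(c))), c))  →  pair(a, pair(c, c))   [R2 at 2.1]

Reduce t₂ = pair(a, pair(c, m(c, pair(m(b, pair(b, pair(a, a)), b), m(pair(c, a), pair(a, pair(b, a)), a)), s(pair(a, c))))):
1. pair(a, pair(c, m(c, pair(m(b, pair(b, pair(a, a)), b), m(pair(c, a), pair(a, pair(b, a)), a)), s(pair(a, c)))))  →  pair(a, pair(c, m(c, pair(b, m(pair(c, a), pair(a, pair(b, a)), a)), s(pair(a, c)))))   [R1 at 2.2.2.1]
2. pair(a, pair(c, m(c, pair(b, m(pair(c, a), pair(a, pair(b, a)), a)), s(pair(a, c)))))  →  pair(a, pair(c, m(c, pair(b, pair(c, a)), s(pair(a, c)))))   [R1 at 2.2.2.2]
3. pair(a, pair(c, m(c, pair(b, pair(c, a)), s(pair(a, c)))))  →  pair(a, pair(c, c))   [R1 at 2.2]

yes — NF(t₁) = pair(a, pair(c, c)), NF(t₂) = pair(a, pair(c, c))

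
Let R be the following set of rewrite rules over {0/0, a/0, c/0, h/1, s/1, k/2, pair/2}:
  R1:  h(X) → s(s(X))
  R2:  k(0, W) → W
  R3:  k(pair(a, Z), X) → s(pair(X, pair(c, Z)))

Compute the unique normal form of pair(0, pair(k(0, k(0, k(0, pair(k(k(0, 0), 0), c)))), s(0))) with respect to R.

1. pair(0, pair(k(0, k(0, k(0, pair(k(k(0, 0), 0), c)))), s(0)))  →  pair(0, pair(k(0, k(0, pair(k(k(0, 0), 0), c))), s(0)))   [R2 at 2.1]
2. pair(0, pair(k(0, k(0, pair(k(k(0, 0), 0), c))), s(0)))  →  pair(0, pair(k(0, pair(k(k(0, 0), 0), c)), s(0)))   [R2 at 2.1]
3. pair(0, pair(k(0, pair(k(k(0, 0), 0), c)), s(0)))  →  pair(0, pair(pair(k(k(0, 0), 0), c), s(0)))   [R2 at 2.1]
4. pair(0, pair(pair(k(k(0, 0), 0), c), s(0)))  →  pair(0, pair(pair(k(0, 0), c), s(0)))   [R2 at 2.1.1.1]
5. pair(0, pair(pair(k(0, 0), c), s(0)))  →  pair(0, pair(pair(0, c), s(0)))   [R2 at 2.1.1]

pair(0, pair(pair(0, c), s(0)))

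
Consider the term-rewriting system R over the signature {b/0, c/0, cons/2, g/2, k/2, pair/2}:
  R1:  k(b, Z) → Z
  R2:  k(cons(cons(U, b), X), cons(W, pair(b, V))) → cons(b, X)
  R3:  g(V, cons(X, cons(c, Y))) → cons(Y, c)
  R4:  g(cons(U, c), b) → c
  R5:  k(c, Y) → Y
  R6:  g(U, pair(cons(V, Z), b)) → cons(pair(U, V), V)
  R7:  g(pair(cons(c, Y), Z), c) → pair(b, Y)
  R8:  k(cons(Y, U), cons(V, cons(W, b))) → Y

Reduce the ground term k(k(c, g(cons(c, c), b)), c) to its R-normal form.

1. k(k(c, g(cons(c, c), b)), c)  →  k(g(cons(c, c), b), c)   [R5 at 1]
2. k(g(cons(c, c), b), c)  →  k(c, c)   [R4 at 1]
3. k(c, c)  →  c   [R5 at ε]

c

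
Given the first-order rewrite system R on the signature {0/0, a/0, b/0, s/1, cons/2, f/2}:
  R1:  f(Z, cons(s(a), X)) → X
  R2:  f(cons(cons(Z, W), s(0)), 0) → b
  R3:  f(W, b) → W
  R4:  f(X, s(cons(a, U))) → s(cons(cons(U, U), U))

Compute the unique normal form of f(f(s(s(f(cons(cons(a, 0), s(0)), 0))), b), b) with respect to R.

1. f(f(s(s(f(cons(cons(a, 0), s(0)), 0))), b), b)  →  f(s(s(f(cons(cons(a, 0), s(0)), 0))), b)   [R3 at ε]
2. f(s(s(f(cons(cons(a, 0), s(0)), 0))), b)  →  s(s(f(cons(cons(a, 0), s(0)), 0)))   [R3 at ε]
3. s(s(f(cons(cons(a, 0), s(0)), 0)))  →  s(s(b))   [R2 at 1.1]

s(s(b))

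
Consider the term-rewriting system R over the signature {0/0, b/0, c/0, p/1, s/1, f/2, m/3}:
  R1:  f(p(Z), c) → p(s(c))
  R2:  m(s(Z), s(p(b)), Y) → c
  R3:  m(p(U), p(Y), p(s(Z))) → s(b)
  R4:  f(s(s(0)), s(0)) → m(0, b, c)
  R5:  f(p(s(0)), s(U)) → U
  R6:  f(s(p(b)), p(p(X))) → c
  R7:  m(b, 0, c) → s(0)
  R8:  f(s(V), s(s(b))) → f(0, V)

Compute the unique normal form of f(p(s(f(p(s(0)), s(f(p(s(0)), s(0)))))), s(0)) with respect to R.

0

1. f(p(s(f(p(s(0)), s(f(p(s(0)), s(0)))))), s(0))  →  f(p(s(f(p(s(0)), s(0)))), s(0))   [R5 at 1.1.1]
2. f(p(s(f(p(s(0)), s(0)))), s(0))  →  f(p(s(0)), s(0))   [R5 at 1.1.1]
3. f(p(s(0)), s(0))  →  0   [R5 at ε]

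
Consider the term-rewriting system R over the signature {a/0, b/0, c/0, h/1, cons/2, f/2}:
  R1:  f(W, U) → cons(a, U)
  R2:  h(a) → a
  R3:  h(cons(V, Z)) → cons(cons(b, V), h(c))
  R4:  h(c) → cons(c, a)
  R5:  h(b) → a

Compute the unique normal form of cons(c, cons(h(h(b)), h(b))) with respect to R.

cons(c, cons(a, a))

1. cons(c, cons(h(h(b)), h(b)))  →  cons(c, cons(h(a), h(b)))   [R5 at 2.1.1]
2. cons(c, cons(h(a), h(b)))  →  cons(c, cons(a, h(b)))   [R2 at 2.1]
3. cons(c, cons(a, h(b)))  →  cons(c, cons(a, a))   [R5 at 2.2]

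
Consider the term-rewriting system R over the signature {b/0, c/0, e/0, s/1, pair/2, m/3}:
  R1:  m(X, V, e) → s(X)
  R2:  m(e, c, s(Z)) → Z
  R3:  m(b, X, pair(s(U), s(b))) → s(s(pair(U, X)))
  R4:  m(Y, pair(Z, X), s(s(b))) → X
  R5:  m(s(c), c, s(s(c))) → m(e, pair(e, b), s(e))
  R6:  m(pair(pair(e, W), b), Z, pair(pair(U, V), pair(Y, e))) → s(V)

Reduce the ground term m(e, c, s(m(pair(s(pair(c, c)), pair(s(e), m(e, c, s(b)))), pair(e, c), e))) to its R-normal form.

s(pair(s(pair(c, c)), pair(s(e), b)))

1. m(e, c, s(m(pair(s(pair(c, c)), pair(s(e), m(e, c, s(b)))), pair(e, c), e)))  →  m(pair(s(pair(c, c)), pair(s(e), m(e, c, s(b)))), pair(e, c), e)   [R2 at ε]
2. m(pair(s(pair(c, c)), pair(s(e), m(e, c, s(b)))), pair(e, c), e)  →  s(pair(s(pair(c, c)), pair(s(e), m(e, c, s(b)))))   [R1 at ε]
3. s(pair(s(pair(c, c)), pair(s(e), m(e, c, s(b)))))  →  s(pair(s(pair(c, c)), pair(s(e), b)))   [R2 at 1.2.2]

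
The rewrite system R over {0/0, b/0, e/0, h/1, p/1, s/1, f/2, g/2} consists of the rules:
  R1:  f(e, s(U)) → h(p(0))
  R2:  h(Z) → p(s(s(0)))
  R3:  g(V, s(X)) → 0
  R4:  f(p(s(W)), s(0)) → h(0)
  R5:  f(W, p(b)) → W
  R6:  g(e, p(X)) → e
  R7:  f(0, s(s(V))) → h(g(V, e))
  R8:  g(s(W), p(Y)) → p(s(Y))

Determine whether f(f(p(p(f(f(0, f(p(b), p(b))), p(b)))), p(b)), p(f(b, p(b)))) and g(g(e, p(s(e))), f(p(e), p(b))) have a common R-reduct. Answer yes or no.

Reduce t₁ = f(f(p(p(f(f(0, f(p(b), p(b))), p(b)))), p(b)), p(f(b, p(b)))):
1. f(f(p(p(f(f(0, f(p(b), p(b))), p(b)))), p(b)), p(f(b, p(b))))  →  f(p(p(f(f(0, f(p(b), p(b))), p(b)))), p(f(b, p(b))))   [R5 at 1]
2. f(p(p(f(f(0, f(p(b), p(b))), p(b)))), p(f(b, p(b))))  →  f(p(p(f(0, f(p(b), p(b))))), p(f(b, p(b))))   [R5 at 1.1.1]
3. f(p(p(f(0, f(p(b), p(b))))), p(f(b, p(b))))  →  f(p(p(f(0, p(b)))), p(f(b, p(b))))   [R5 at 1.1.1.2]
4. f(p(p(f(0, p(b)))), p(f(b, p(b))))  →  f(p(p(0)), p(f(b, p(b))))   [R5 at 1.1.1]
5. f(p(p(0)), p(f(b, p(b))))  →  f(p(p(0)), p(b))   [R5 at 2.1]
6. f(p(p(0)), p(b))  →  p(p(0))   [R5 at ε]

Reduce t₂ = g(g(e, p(s(e))), f(p(e), p(b))):
1. g(g(e, p(s(e))), f(p(e), p(b)))  →  g(e, f(p(e), p(b)))   [R6 at 1]
2. g(e, f(p(e), p(b)))  →  g(e, p(e))   [R5 at 2]
3. g(e, p(e))  →  e   [R6 at ε]

no — NF(t₁) = p(p(0)), NF(t₂) = e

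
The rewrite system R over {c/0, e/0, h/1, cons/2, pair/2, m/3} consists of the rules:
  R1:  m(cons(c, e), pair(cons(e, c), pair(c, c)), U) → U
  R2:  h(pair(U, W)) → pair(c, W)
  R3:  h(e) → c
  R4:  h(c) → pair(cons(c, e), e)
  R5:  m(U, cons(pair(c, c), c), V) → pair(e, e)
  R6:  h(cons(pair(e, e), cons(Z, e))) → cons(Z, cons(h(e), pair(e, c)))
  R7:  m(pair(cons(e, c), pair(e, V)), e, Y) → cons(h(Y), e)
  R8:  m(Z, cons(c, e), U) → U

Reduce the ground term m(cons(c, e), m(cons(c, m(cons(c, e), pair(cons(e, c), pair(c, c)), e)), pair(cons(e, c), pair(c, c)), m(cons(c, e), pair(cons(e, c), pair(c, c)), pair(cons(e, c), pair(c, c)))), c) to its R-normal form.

c

1. m(cons(c, e), m(cons(c, m(cons(c, e), pair(cons(e, c), pair(c, c)), e)), pair(cons(e, c), pair(c, c)), m(cons(c, e), pair(cons(e, c), pair(c, c)), pair(cons(e, c), pair(c, c)))), c)  →  m(cons(c, e), m(cons(c, e), pair(cons(e, c), pair(c, c)), m(cons(c, e), pair(cons(e, c), pair(c, c)), pair(cons(e, c), pair(c, c)))), c)   [R1 at 2.1.2]
2. m(cons(c, e), m(cons(c, e), pair(cons(e, c), pair(c, c)), m(cons(c, e), pair(cons(e, c), pair(c, c)), pair(cons(e, c), pair(c, c)))), c)  →  m(cons(c, e), m(cons(c, e), pair(cons(e, c), pair(c, c)), pair(cons(e, c), pair(c, c))), c)   [R1 at 2]
3. m(cons(c, e), m(cons(c, e), pair(cons(e, c), pair(c, c)), pair(cons(e, c), pair(c, c))), c)  →  m(cons(c, e), pair(cons(e, c), pair(c, c)), c)   [R1 at 2]
4. m(cons(c, e), pair(cons(e, c), pair(c, c)), c)  →  c   [R1 at ε]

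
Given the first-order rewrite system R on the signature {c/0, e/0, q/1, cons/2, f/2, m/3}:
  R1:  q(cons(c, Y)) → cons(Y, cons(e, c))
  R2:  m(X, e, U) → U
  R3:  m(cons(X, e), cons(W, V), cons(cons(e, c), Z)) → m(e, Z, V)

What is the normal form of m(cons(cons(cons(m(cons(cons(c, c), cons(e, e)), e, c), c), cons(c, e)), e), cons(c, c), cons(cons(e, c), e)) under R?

c

1. m(cons(cons(cons(m(cons(cons(c, c), cons(e, e)), e, c), c), cons(c, e)), e), cons(c, c), cons(cons(e, c), e))  →  m(e, e, c)   [R3 at ε]
2. m(e, e, c)  →  c   [R2 at ε]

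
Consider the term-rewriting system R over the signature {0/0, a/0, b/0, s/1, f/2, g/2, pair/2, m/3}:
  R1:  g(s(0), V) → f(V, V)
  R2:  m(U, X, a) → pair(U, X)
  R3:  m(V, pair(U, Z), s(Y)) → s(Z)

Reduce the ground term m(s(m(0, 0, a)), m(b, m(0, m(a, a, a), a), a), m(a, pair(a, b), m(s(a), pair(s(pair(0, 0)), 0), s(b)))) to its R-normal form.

1. m(s(m(0, 0, a)), m(b, m(0, m(a, a, a), a), a), m(a, pair(a, b), m(s(a), pair(s(pair(0, 0)), 0), s(b))))  →  m(s(pair(0, 0)), m(b, m(0, m(a, a, a), a), a), m(a, pair(a, b), m(s(a), pair(s(pair(0, 0)), 0), s(b))))   [R2 at 1.1]
2. m(s(pair(0, 0)), m(b, m(0, m(a, a, a), a), a), m(a, pair(a, b), m(s(a), pair(s(pair(0, 0)), 0), s(b))))  →  m(s(pair(0, 0)), pair(b, m(0, m(a, a, a), a)), m(a, pair(a, b), m(s(a), pair(s(pair(0, 0)), 0), s(b))))   [R2 at 2]
3. m(s(pair(0, 0)), pair(b, m(0, m(a, a, a), a)), m(a, pair(a, b), m(s(a), pair(s(pair(0, 0)), 0), s(b))))  →  m(s(pair(0, 0)), pair(b, pair(0, m(a, a, a))), m(a, pair(a, b), m(s(a), pair(s(pair(0, 0)), 0), s(b))))   [R2 at 2.2]
4. m(s(pair(0, 0)), pair(b, pair(0, m(a, a, a))), m(a, pair(a, b), m(s(a), pair(s(pair(0, 0)), 0), s(b))))  →  m(s(pair(0, 0)), pair(b, pair(0, pair(a, a))), m(a, pair(a, b), m(s(a), pair(s(pair(0, 0)), 0), s(b))))   [R2 at 2.2.2]
5. m(s(pair(0, 0)), pair(b, pair(0, pair(a, a))), m(a, pair(a, b), m(s(a), pair(s(pair(0, 0)), 0), s(b))))  →  m(s(pair(0, 0)), pair(b, pair(0, pair(a, a))), m(a, pair(a, b), s(0)))   [R3 at 3.3]
6. m(s(pair(0, 0)), pair(b, pair(0, pair(a, a))), m(a, pair(a, b), s(0)))  →  m(s(pair(0, 0)), pair(b, pair(0, pair(a, a))), s(b))   [R3 at 3]
7. m(s(pair(0, 0)), pair(b, pair(0, pair(a, a))), s(b))  →  s(pair(0, pair(a, a)))   [R3 at ε]

s(pair(0, pair(a, a)))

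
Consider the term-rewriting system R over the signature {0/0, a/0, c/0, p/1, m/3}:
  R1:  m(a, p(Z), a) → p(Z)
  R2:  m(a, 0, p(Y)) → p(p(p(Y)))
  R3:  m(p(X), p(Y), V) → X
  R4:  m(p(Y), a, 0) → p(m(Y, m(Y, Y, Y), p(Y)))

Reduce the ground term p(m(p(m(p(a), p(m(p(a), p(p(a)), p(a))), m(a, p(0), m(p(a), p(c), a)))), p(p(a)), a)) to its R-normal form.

p(a)

1. p(m(p(m(p(a), p(m(p(a), p(p(a)), p(a))), m(a, p(0), m(p(a), p(c), a)))), p(p(a)), a))  →  p(m(p(a), p(m(p(a), p(p(a)), p(a))), m(a, p(0), m(p(a), p(c), a))))   [R3 at 1]
2. p(m(p(a), p(m(p(a), p(p(a)), p(a))), m(a, p(0), m(p(a), p(c), a))))  →  p(a)   [R3 at 1]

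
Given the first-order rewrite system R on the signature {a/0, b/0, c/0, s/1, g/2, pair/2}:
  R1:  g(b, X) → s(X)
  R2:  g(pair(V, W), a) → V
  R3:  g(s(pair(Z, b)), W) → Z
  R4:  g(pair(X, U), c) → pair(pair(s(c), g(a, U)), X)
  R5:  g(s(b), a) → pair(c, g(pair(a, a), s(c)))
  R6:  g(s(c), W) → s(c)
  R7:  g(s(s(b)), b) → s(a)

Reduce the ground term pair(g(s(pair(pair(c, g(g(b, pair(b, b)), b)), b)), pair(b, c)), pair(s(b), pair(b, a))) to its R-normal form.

1. pair(g(s(pair(pair(c, g(g(b, pair(b, b)), b)), b)), pair(b, c)), pair(s(b), pair(b, a)))  →  pair(pair(c, g(g(b, pair(b, b)), b)), pair(s(b), pair(b, a)))   [R3 at 1]
2. pair(pair(c, g(g(b, pair(b, b)), b)), pair(s(b), pair(b, a)))  →  pair(pair(c, g(s(pair(b, b)), b)), pair(s(b), pair(b, a)))   [R1 at 1.2.1]
3. pair(pair(c, g(s(pair(b, b)), b)), pair(s(b), pair(b, a)))  →  pair(pair(c, b), pair(s(b), pair(b, a)))   [R3 at 1.2]

pair(pair(c, b), pair(s(b), pair(b, a)))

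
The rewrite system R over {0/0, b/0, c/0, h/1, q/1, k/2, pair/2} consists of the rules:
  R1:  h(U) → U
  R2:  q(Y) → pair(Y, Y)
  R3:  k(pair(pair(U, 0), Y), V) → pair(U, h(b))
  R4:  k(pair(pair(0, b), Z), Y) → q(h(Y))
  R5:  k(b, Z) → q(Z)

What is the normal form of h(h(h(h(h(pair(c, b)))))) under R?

pair(c, b)

1. h(h(h(h(h(pair(c, b))))))  →  h(h(h(h(pair(c, b)))))   [R1 at ε]
2. h(h(h(h(pair(c, b)))))  →  h(h(h(pair(c, b))))   [R1 at ε]
3. h(h(h(pair(c, b))))  →  h(h(pair(c, b)))   [R1 at ε]
4. h(h(pair(c, b)))  →  h(pair(c, b))   [R1 at ε]
5. h(pair(c, b))  →  pair(c, b)   [R1 at ε]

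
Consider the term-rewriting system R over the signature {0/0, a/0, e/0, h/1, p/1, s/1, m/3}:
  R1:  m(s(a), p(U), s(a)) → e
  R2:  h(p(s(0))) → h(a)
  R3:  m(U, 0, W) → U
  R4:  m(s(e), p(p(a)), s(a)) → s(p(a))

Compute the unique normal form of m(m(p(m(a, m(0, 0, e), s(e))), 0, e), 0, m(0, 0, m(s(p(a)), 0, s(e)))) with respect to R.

1. m(m(p(m(a, m(0, 0, e), s(e))), 0, e), 0, m(0, 0, m(s(p(a)), 0, s(e))))  →  m(p(m(a, m(0, 0, e), s(e))), 0, e)   [R3 at ε]
2. m(p(m(a, m(0, 0, e), s(e))), 0, e)  →  p(m(a, m(0, 0, e), s(e)))   [R3 at ε]
3. p(m(a, m(0, 0, e), s(e)))  →  p(m(a, 0, s(e)))   [R3 at 1.2]
4. p(m(a, 0, s(e)))  →  p(a)   [R3 at 1]

p(a)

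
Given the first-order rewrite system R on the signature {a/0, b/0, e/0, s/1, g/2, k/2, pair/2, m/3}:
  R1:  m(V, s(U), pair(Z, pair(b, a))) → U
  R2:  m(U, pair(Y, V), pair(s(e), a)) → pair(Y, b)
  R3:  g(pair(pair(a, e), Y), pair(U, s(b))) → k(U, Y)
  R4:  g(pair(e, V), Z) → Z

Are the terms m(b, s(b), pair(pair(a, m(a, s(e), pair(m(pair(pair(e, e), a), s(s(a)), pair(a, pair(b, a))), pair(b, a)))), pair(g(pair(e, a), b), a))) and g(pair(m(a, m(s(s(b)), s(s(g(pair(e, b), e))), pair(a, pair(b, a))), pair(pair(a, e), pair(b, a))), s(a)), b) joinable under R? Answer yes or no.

yes — NF(t₁) = b, NF(t₂) = b

Reduce t₁ = m(b, s(b), pair(pair(a, m(a, s(e), pair(m(pair(pair(e, e), a), s(s(a)), pair(a, pair(b, a))), pair(b, a)))), pair(g(pair(e, a), b), a))):
1. m(b, s(b), pair(pair(a, m(a, s(e), pair(m(pair(pair(e, e), a), s(s(a)), pair(a, pair(b, a))), pair(b, a)))), pair(g(pair(e, a), b), a)))  →  m(b, s(b), pair(pair(a, e), pair(g(pair(e, a), b), a)))   [R1 at 3.1.2]
2. m(b, s(b), pair(pair(a, e), pair(g(pair(e, a), b), a)))  →  m(b, s(b), pair(pair(a, e), pair(b, a)))   [R4 at 3.2.1]
3. m(b, s(b), pair(pair(a, e), pair(b, a)))  →  b   [R1 at ε]

Reduce t₂ = g(pair(m(a, m(s(s(b)), s(s(g(pair(e, b), e))), pair(a, pair(b, a))), pair(pair(a, e), pair(b, a))), s(a)), b):
1. g(pair(m(a, m(s(s(b)), s(s(g(pair(e, b), e))), pair(a, pair(b, a))), pair(pair(a, e), pair(b, a))), s(a)), b)  →  g(pair(m(a, s(g(pair(e, b), e)), pair(pair(a, e), pair(b, a))), s(a)), b)   [R1 at 1.1.2]
2. g(pair(m(a, s(g(pair(e, b), e)), pair(pair(a, e), pair(b, a))), s(a)), b)  →  g(pair(g(pair(e, b), e), s(a)), b)   [R1 at 1.1]
3. g(pair(g(pair(e, b), e), s(a)), b)  →  g(pair(e, s(a)), b)   [R4 at 1.1]
4. g(pair(e, s(a)), b)  →  b   [R4 at ε]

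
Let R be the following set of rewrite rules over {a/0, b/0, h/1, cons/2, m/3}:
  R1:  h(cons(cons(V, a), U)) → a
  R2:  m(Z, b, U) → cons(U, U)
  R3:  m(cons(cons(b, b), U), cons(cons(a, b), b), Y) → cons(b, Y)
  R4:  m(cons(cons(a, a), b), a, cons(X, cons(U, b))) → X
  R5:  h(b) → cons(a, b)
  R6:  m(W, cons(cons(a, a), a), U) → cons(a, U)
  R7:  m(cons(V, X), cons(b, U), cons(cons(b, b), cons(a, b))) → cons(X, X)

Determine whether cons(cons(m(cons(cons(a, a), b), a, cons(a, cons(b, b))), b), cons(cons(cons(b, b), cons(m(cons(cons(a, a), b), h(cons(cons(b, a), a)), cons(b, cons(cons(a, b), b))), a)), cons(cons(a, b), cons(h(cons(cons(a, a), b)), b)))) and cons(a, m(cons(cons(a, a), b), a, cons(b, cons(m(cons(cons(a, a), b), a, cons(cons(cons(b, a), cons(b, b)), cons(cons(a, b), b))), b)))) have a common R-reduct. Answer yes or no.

Reduce t₁ = cons(cons(m(cons(cons(a, a), b), a, cons(a, cons(b, b))), b), cons(cons(cons(b, b), cons(m(cons(cons(a, a), b), h(cons(cons(b, a), a)), cons(b, cons(cons(a, b), b))), a)), cons(cons(a, b), cons(h(cons(cons(a, a), b)), b)))):
1. cons(cons(m(cons(cons(a, a), b), a, cons(a, cons(b, b))), b), cons(cons(cons(b, b), cons(m(cons(cons(a, a), b), h(cons(cons(b, a), a)), cons(b, cons(cons(a, b), b))), a)), cons(cons(a, b), cons(h(cons(cons(a, a), b)), b))))  →  cons(cons(a, b), cons(cons(cons(b, b), cons(m(cons(cons(a, a), b), h(cons(cons(b, a), a)), cons(b, cons(cons(a, b), b))), a)), cons(cons(a, b), cons(h(cons(cons(a, a), b)), b))))   [R4 at 1.1]
2. cons(cons(a, b), cons(cons(cons(b, b), cons(m(cons(cons(a, a), b), h(cons(cons(b, a), a)), cons(b, cons(cons(a, b), b))), a)), cons(cons(a, b), cons(h(cons(cons(a, a), b)), b))))  →  cons(cons(a, b), cons(cons(cons(b, b), cons(m(cons(cons(a, a), b), a, cons(b, cons(cons(a, b), b))), a)), cons(cons(a, b), cons(h(cons(cons(a, a), b)), b))))   [R1 at 2.1.2.1.2]
3. cons(cons(a, b), cons(cons(cons(b, b), cons(m(cons(cons(a, a), b), a, cons(b, cons(cons(a, b), b))), a)), cons(cons(a, b), cons(h(cons(cons(a, a), b)), b))))  →  cons(cons(a, b), cons(cons(cons(b, b), cons(b, a)), cons(cons(a, b), cons(h(cons(cons(a, a), b)), b))))   [R4 at 2.1.2.1]
4. cons(cons(a, b), cons(cons(cons(b, b), cons(b, a)), cons(cons(a, b), cons(h(cons(cons(a, a), b)), b))))  →  cons(cons(a, b), cons(cons(cons(b, b), cons(b, a)), cons(cons(a, b), cons(a, b))))   [R1 at 2.2.2.1]

Reduce t₂ = cons(a, m(cons(cons(a, a), b), a, cons(b, cons(m(cons(cons(a, a), b), a, cons(cons(cons(b, a), cons(b, b)), cons(cons(a, b), b))), b)))):
1. cons(a, m(cons(cons(a, a), b), a, cons(b, cons(m(cons(cons(a, a), b), a, cons(cons(cons(b, a), cons(b, b)), cons(cons(a, b), b))), b))))  →  cons(a, b)   [R4 at 2]

no — NF(t₁) = cons(cons(a, b), cons(cons(cons(b, b), cons(b, a)), cons(cons(a, b), cons(a, b)))), NF(t₂) = cons(a, b)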